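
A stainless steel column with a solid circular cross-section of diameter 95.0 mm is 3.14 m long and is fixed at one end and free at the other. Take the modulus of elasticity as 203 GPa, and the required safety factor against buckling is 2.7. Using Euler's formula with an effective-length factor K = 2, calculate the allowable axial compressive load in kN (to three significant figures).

I = πd⁴/64 = π×95.0⁴/64 = 3.998×10^6 mm⁴.
Effective length L_e = KL = 2×3.14 m = 6280 mm.
Euler critical load P_cr = π²EI/L_e² = π²×203000×3.998×10^6/6280² = 203100 N.
P_allow = P_cr/n = 203100/2.7 = 75230 N.

P_allow = 75.2 kN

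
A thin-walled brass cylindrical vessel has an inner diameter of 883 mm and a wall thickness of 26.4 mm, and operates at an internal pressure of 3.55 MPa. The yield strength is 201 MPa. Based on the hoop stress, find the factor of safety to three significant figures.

σ_h = pD/(2t) = 3.55×883/(2×26.4) = 59.37 MPa.
n = 201/59.37 = 3.386.

n = 3.39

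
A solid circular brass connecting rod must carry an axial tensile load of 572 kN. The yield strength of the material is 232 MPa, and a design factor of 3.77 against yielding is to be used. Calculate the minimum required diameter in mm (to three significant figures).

Allowable stress σ_allow = 232/3.77 = 61.54 MPa.
Required area A = F/σ_allow = 572000/61.54 = 9295 mm².
A = πd²/4 → d = √(4A/π) = 108.8 mm.

d = 109 mm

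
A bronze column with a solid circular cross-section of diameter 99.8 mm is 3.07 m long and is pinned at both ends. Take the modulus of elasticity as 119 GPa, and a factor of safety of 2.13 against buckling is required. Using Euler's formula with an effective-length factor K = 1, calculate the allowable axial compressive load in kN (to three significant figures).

I = πd⁴/64 = π×99.8⁴/64 = 4.870×10^6 mm⁴.
Effective length L_e = KL = 1×3.07 m = 3070 mm.
Euler critical load P_cr = π²EI/L_e² = π²×119000×4.870×10^6/3070² = 606800 N.
P_allow = P_cr/n = 606800/2.13 = 284900 N.

P_allow = 285 kN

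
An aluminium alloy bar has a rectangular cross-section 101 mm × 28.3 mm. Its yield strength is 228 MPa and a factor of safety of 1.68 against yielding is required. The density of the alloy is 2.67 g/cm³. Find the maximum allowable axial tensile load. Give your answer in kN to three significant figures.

F_allow = 388 kN

σ_allow = 228/1.68 = 135.7 MPa.
A = 101×28.3 = 2858 mm².
F_allow = σ_allow × A = 135.7×2858 = 387900 N.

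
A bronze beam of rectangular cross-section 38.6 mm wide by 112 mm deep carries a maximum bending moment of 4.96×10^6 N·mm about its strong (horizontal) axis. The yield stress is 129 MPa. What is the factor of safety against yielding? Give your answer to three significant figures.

Section modulus S = bh²/6 = 38.6×112²/6 = 80700 mm³.
σ = M/S = 4960000/80700 = 61.46 MPa.
n = 129/61.46 = 2.099.

n = 2.10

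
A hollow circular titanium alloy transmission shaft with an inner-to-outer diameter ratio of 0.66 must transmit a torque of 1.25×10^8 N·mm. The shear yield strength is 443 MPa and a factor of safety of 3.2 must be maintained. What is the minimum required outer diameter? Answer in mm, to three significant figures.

τ_allow = 443/3.2 = 138.4 MPa.
For a hollow shaft τ = 16T/[πd_o³(1−k⁴)] with k = 0.66, so 1−k⁴ = 0.8103.
d_o³ = 16T/[π τ_allow (1−k⁴)] = 16×1.2500×10^8/(π×138.4×0.8103) = 5.676×10^6 mm³.
d_o = 178.4 mm.

d_o = 178 mm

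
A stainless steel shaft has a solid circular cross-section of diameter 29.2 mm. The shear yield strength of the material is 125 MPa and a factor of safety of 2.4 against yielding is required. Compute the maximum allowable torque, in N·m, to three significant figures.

τ_allow = 125/2.4 = 52.08 MPa.
For a solid shaft T_allow = τ_allow·πd³/16; πd³/16 = π×29.2³/16 = 4889 mm³.
T_allow = 52.08×4889 = 254600 N·mm = 254.6 N·m.

T_allow = 255 N·m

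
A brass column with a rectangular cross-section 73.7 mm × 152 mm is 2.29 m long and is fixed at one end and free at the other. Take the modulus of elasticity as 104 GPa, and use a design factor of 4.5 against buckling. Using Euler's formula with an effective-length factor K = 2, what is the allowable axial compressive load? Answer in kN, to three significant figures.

Buckling occurs about the weak axis: I_min = h·b³/12 = 152×73.7³/12 = 5.071×10^6 mm⁴ (b = 73.7 mm is the smaller dimension).
Effective length L_e = KL = 2×2.29 m = 4580 mm.
Euler critical load P_cr = π²EI/L_e² = π²×104000×5.071×10^6/4580² = 248100 N.
P_allow = P_cr/n = 248100/4.5 = 55140 N.

P_allow = 55.1 kN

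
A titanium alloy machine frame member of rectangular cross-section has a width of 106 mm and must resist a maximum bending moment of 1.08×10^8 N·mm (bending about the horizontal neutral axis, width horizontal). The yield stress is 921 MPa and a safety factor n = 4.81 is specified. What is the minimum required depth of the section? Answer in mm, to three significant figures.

h = 179 mm

σ_allow = 921/4.81 = 191.5 MPa.
For a rectangular section σ = 6M/(bh²), so h² = 6M/(b σ_allow) = 6×1.0800×10^8/(106×191.5) = 31930 mm².
h = 178.7 mm.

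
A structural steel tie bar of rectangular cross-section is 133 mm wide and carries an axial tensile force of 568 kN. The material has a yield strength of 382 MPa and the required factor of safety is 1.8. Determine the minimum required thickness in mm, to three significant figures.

t = 20.1 mm

σ_allow = 382/1.8 = 212.2 MPa.
Required area A = F/σ_allow = 568000/212.2 = 2676 mm².
t = A/w = 2676/133 = 20.12 mm.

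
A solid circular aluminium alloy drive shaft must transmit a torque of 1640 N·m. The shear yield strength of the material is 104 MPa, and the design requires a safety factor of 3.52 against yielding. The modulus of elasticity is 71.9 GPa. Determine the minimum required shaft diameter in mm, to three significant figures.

d = 65.6 mm

Allowable shear stress τ_allow = 104/3.52 = 29.55 MPa.
For a solid shaft τ = 16T/(πd³), so d³ = 16T/(π τ_allow) = 16×1640000/(π×29.55) = 282700 mm³.
d = (282700)^(1/3) = 65.63 mm.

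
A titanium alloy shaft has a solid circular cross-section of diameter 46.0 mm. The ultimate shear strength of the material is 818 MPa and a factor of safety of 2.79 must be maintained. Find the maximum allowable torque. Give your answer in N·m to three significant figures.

T_allow = 5600 N·m

τ_allow = 818/2.79 = 293.2 MPa.
For a solid shaft T_allow = τ_allow·πd³/16; πd³/16 = π×46.0³/16 = 19110 mm³.
T_allow = 293.2×19110 = 5.603×10^6 N·mm = 5603 N·m.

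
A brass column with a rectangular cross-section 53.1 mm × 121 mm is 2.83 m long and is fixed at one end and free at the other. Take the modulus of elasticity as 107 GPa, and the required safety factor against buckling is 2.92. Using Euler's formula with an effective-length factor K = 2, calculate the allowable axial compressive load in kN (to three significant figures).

Buckling occurs about the weak axis: I_min = h·b³/12 = 121×53.1³/12 = 1.510×10^6 mm⁴ (b = 53.1 mm is the smaller dimension).
Effective length L_e = KL = 2×2.83 m = 5660 mm.
Euler critical load P_cr = π²EI/L_e² = π²×107000×1.510×10^6/5660² = 49770 N.
P_allow = P_cr/n = 49770/2.92 = 17040 N.

P_allow = 17.0 kN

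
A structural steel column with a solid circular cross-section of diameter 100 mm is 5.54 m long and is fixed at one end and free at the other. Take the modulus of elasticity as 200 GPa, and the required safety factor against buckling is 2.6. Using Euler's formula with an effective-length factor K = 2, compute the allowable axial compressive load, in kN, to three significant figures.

P_allow = 30.4 kN

I = πd⁴/64 = π×100⁴/64 = 4.909×10^6 mm⁴.
Effective length L_e = KL = 2×5.54 m = 11080 mm.
Euler critical load P_cr = π²EI/L_e² = π²×200000×4.909×10^6/11080² = 78930 N.
P_allow = P_cr/n = 78930/2.6 = 30360 N.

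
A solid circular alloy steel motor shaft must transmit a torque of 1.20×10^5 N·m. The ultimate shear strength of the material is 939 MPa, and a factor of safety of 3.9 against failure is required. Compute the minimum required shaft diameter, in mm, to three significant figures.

Allowable shear stress τ_allow = 939/3.9 = 240.8 MPa.
For a solid shaft τ = 16T/(πd³), so d³ = 16T/(π τ_allow) = 16×1.2000×10^8/(π×240.8) = 2.538×10^6 mm³.
d = (2.538×10^6)^(1/3) = 136.4 mm.

d = 136 mm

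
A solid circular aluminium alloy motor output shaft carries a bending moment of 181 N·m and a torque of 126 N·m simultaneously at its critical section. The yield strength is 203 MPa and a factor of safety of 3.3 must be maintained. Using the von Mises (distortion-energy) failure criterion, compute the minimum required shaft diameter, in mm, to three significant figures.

d = 32.7 mm

σ_allow = σ_y/n = 203/3.3 = 61.52 MPa.
For a solid shaft σ_b = 32M/(πd³) and τ = 16T/(πd³), so the von Mises stress is σ' = (16/πd³)·√(4M²+3T²).
√(4M²+3T²) = √(4×(181000)² + 3×(126000)²) = 422700 N·mm.
d³ = 16×422700/(π×61.52) = 35000 mm³.
d = 32.71 mm.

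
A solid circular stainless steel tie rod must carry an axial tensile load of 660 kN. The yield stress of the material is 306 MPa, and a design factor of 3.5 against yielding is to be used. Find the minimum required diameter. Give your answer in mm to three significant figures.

d = 98.0 mm

Allowable stress σ_allow = 306/3.5 = 87.43 MPa.
Required area A = F/σ_allow = 660000/87.43 = 7549 mm².
A = πd²/4 → d = √(4A/π) = 98.04 mm.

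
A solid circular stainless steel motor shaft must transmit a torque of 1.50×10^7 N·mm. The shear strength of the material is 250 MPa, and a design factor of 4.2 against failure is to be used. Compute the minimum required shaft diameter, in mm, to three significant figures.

Allowable shear stress τ_allow = 250/4.2 = 59.52 MPa.
For a solid shaft τ = 16T/(πd³), so d³ = 16T/(π τ_allow) = 16×1.5000×10^7/(π×59.52) = 1.283×10^6 mm³.
d = (1.283×10^6)^(1/3) = 108.7 mm.

d = 109 mm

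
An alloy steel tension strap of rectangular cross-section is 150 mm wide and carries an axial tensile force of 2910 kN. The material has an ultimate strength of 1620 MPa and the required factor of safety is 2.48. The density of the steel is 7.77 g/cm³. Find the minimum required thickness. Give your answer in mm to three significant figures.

σ_allow = 1620/2.48 = 653.2 MPa.
Required area A = F/σ_allow = 2910000/653.2 = 4455 mm².
t = A/w = 4455/150 = 29.70 mm.

t = 29.7 mm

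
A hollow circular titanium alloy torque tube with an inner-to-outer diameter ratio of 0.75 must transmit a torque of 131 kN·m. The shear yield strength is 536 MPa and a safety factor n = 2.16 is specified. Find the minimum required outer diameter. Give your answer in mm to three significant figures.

τ_allow = 536/2.16 = 248.1 MPa.
For a hollow shaft τ = 16T/[πd_o³(1−k⁴)] with k = 0.75, so 1−k⁴ = 0.6836.
d_o³ = 16T/[π τ_allow (1−k⁴)] = 16×1.3100×10^8/(π×248.1×0.6836) = 3.933×10^6 mm³.
d_o = 157.8 mm.

d_o = 158 mm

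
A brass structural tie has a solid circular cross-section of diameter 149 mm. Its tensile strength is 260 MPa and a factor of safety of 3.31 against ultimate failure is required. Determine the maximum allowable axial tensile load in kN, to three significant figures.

σ_allow = 260/3.31 = 78.55 MPa.
A = πd²/4 = π×149²/4 = 17440 mm².
F_allow = σ_allow × A = 78.55×17440 = 1.370×10^6 N.

F_allow = 1370 kN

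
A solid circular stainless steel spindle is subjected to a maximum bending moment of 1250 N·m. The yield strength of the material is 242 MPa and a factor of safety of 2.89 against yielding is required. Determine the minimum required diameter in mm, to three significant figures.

σ_allow = 242/2.89 = 83.74 MPa.
For a solid circular section σ = 32M/(πd³), so d³ = 32M/(π σ_allow) = 32×1250000/(π×83.74) = 152100 mm³.
d = 53.37 mm.

d = 53.4 mm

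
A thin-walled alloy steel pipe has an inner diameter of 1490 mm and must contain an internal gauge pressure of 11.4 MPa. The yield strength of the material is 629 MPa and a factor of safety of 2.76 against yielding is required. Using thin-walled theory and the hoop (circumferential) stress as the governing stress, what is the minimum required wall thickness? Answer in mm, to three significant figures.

t = 37.3 mm

σ_allow = 629/2.76 = 227.9 MPa.
Hoop stress σ_h = pD/(2t), so t = pD/(2σ_allow) = 11.4×1490/(2×227.9) = 37.27 mm.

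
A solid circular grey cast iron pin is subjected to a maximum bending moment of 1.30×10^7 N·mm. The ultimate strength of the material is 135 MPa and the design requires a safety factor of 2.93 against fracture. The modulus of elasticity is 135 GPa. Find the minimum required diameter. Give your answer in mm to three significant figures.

σ_allow = 135/2.93 = 46.08 MPa.
For a solid circular section σ = 32M/(πd³), so d³ = 32M/(π σ_allow) = 32×1.3000×10^7/(π×46.08) = 2.874×10^6 mm³.
d = 142.2 mm.

d = 142 mm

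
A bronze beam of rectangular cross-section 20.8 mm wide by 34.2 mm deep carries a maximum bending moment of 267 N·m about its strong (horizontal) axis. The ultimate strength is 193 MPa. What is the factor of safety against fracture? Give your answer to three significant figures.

n = 2.93

Section modulus S = bh²/6 = 20.8×34.2²/6 = 4055 mm³.
σ = M/S = 267000/4055 = 65.85 MPa.
n = 193/65.85 = 2.931.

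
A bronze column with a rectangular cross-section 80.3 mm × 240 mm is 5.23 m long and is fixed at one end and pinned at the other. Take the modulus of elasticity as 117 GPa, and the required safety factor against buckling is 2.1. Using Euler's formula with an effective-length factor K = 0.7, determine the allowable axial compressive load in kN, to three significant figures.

P_allow = 425 kN

Buckling occurs about the weak axis: I_min = h·b³/12 = 240×80.3³/12 = 1.036×10^7 mm⁴ (b = 80.3 mm is the smaller dimension).
Effective length L_e = KL = 0.7×5.23 m = 3661 mm.
Euler critical load P_cr = π²EI/L_e² = π²×117000×1.036×10^7/3661² = 892200 N.
P_allow = P_cr/n = 892200/2.1 = 424900 N.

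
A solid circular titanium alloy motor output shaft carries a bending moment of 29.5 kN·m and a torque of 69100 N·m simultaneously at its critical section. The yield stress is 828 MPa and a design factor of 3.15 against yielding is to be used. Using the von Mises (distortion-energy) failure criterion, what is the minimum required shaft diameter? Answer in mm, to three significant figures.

d = 137 mm

σ_allow = σ_y/n = 828/3.15 = 262.9 MPa.
For a solid shaft σ_b = 32M/(πd³) and τ = 16T/(πd³), so the von Mises stress is σ' = (16/πd³)·√(4M²+3T²).
√(4M²+3T²) = √(4×(2.950×10^7)² + 3×(6.910×10^7)²) = 1.334×10^8 N·mm.
d³ = 16×1.334×10^8/(π×262.9) = 2.585×10^6 mm³.
d = 137.2 mm.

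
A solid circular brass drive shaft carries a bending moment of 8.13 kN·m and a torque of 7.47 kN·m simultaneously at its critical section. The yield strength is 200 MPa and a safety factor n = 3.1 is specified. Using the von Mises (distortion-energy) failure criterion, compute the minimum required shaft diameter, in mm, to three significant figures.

σ_allow = σ_y/n = 200/3.1 = 64.52 MPa.
For a solid shaft σ_b = 32M/(πd³) and τ = 16T/(πd³), so the von Mises stress is σ' = (16/πd³)·√(4M²+3T²).
√(4M²+3T²) = √(4×(8.130×10^6)² + 3×(7.470×10^6)²) = 2.078×10^7 N·mm.
d³ = 16×2.078×10^7/(π×64.52) = 1.640×10^6 mm³.
d = 117.9 mm.

d = 118 mm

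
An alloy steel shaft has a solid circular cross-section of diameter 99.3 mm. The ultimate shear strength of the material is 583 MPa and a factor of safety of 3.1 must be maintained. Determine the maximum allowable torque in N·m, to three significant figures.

T_allow = 36200 N·m

τ_allow = 583/3.1 = 188.1 MPa.
For a solid shaft T_allow = τ_allow·πd³/16; πd³/16 = π×99.3³/16 = 192300 mm³.
T_allow = 188.1×192300 = 3.616×10^7 N·mm = 36160 N·m.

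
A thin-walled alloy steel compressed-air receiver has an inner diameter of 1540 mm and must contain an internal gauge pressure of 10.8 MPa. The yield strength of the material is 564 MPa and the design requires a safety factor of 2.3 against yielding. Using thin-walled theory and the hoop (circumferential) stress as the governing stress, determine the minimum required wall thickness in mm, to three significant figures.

t = 33.9 mm

σ_allow = 564/2.3 = 245.2 MPa.
Hoop stress σ_h = pD/(2t), so t = pD/(2σ_allow) = 10.8×1540/(2×245.2) = 33.91 mm.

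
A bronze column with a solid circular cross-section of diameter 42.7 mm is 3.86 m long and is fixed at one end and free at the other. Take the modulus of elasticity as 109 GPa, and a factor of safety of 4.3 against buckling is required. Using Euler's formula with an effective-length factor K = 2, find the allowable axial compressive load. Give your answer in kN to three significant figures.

I = πd⁴/64 = π×42.7⁴/64 = 163200 mm⁴.
Effective length L_e = KL = 2×3.86 m = 7720 mm.
Euler critical load P_cr = π²EI/L_e² = π²×109000×163200/7720² = 2946 N.
P_allow = P_cr/n = 2946/4.3 = 685.0 N.

P_allow = 0.685 kN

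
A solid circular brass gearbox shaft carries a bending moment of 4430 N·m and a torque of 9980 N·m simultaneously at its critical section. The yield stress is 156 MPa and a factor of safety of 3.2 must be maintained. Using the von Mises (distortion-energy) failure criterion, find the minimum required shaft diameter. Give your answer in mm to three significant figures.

d = 127 mm

σ_allow = σ_y/n = 156/3.2 = 48.75 MPa.
For a solid shaft σ_b = 32M/(πd³) and τ = 16T/(πd³), so the von Mises stress is σ' = (16/πd³)·√(4M²+3T²).
√(4M²+3T²) = √(4×(4.430×10^6)² + 3×(9.980×10^6)²) = 1.942×10^7 N·mm.
d³ = 16×1.942×10^7/(π×48.75) = 2.029×10^6 mm³.
d = 126.6 mm.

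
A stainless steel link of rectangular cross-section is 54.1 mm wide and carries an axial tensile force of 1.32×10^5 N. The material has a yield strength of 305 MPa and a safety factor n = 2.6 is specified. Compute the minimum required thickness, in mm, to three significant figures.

t = 20.8 mm

σ_allow = 305/2.6 = 117.3 MPa.
Required area A = F/σ_allow = 132000/117.3 = 1125 mm².
t = A/w = 1125/54.1 = 20.80 mm.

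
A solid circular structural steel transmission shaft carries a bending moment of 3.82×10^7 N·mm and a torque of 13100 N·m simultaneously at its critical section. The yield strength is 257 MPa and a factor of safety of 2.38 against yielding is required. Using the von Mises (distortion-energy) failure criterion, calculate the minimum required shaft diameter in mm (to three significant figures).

σ_allow = σ_y/n = 257/2.38 = 108.0 MPa.
For a solid shaft σ_b = 32M/(πd³) and τ = 16T/(πd³), so the von Mises stress is σ' = (16/πd³)·√(4M²+3T²).
√(4M²+3T²) = √(4×(3.820×10^7)² + 3×(1.310×10^7)²) = 7.970×10^7 N·mm.
d³ = 16×7.970×10^7/(π×108.0) = 3.759×10^6 mm³.
d = 155.5 mm.

d = 155 mm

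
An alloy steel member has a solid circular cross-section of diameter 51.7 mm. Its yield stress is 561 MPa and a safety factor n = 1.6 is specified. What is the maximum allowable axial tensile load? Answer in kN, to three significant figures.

F_allow = 736 kN

σ_allow = 561/1.6 = 350.6 MPa.
A = πd²/4 = π×51.7²/4 = 2099 mm².
F_allow = σ_allow × A = 350.6×2099 = 736100 N.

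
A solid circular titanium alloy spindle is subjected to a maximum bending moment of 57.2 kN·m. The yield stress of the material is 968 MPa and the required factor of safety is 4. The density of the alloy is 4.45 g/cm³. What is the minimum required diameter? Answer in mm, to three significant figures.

d = 134 mm

σ_allow = 968/4 = 242.0 MPa.
For a solid circular section σ = 32M/(πd³), so d³ = 32M/(π σ_allow) = 32×5.7200×10^7/(π×242.0) = 2.408×10^6 mm³.
d = 134.0 mm.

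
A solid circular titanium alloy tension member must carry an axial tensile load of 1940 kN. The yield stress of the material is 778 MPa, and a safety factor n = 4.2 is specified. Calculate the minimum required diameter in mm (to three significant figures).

d = 115 mm

Allowable stress σ_allow = 778/4.2 = 185.2 MPa.
Required area A = F/σ_allow = 1940000/185.2 = 10470 mm².
A = πd²/4 → d = √(4A/π) = 115.5 mm.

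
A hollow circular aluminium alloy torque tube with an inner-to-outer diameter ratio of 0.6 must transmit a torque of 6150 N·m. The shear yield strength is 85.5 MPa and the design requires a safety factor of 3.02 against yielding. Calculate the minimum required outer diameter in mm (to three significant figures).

τ_allow = 85.5/3.02 = 28.31 MPa.
For a hollow shaft τ = 16T/[πd_o³(1−k⁴)] with k = 0.6, so 1−k⁴ = 0.8704.
d_o³ = 16T/[π τ_allow (1−k⁴)] = 16×6150000/(π×28.31×0.8704) = 1.271×10^6 mm³.
d_o = 108.3 mm.

d_o = 108 mm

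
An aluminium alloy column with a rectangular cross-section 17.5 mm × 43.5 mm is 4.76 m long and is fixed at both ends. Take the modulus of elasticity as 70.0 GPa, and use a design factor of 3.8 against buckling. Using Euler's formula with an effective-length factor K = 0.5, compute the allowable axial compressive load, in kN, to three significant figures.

Buckling occurs about the weak axis: I_min = h·b³/12 = 43.5×17.5³/12 = 19430 mm⁴ (b = 17.5 mm is the smaller dimension).
Effective length L_e = KL = 0.5×4.76 m = 2380 mm.
Euler critical load P_cr = π²EI/L_e² = π²×70000×19430/2380² = 2370 N.
P_allow = P_cr/n = 2370/3.8 = 623.6 N.

P_allow = 0.624 kN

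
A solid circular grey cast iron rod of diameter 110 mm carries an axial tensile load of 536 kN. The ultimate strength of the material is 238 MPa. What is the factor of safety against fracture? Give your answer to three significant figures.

n = 4.22

A = πd²/4 = 9503 mm².
σ = F/A = 536000/9503 = 56.40 MPa.
n = 238/56.40 = 4.220.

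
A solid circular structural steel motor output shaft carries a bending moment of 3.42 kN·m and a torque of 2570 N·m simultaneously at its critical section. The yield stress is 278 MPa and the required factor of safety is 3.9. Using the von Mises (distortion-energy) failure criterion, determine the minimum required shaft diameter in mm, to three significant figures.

σ_allow = σ_y/n = 278/3.9 = 71.28 MPa.
For a solid shaft σ_b = 32M/(πd³) and τ = 16T/(πd³), so the von Mises stress is σ' = (16/πd³)·√(4M²+3T²).
√(4M²+3T²) = √(4×(3.420×10^6)² + 3×(2.570×10^6)²) = 8.161×10^6 N·mm.
d³ = 16×8.161×10^6/(π×71.28) = 583100 mm³.
d = 83.54 mm.

d = 83.5 mm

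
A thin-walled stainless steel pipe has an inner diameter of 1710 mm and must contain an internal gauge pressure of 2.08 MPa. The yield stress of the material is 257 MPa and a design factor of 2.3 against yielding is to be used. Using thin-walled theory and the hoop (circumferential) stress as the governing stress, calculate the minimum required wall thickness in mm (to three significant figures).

σ_allow = 257/2.3 = 111.7 MPa.
Hoop stress σ_h = pD/(2t), so t = pD/(2σ_allow) = 2.08×1710/(2×111.7) = 15.92 mm.

t = 15.9 mm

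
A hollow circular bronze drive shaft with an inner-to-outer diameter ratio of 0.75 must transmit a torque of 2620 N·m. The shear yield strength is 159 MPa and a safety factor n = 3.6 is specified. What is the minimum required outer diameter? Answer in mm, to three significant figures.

d_o = 76.2 mm

τ_allow = 159/3.6 = 44.17 MPa.
For a hollow shaft τ = 16T/[πd_o³(1−k⁴)] with k = 0.75, so 1−k⁴ = 0.6836.
d_o³ = 16T/[π τ_allow (1−k⁴)] = 16×2620000/(π×44.17×0.6836) = 442000 mm³.
d_o = 76.17 mm.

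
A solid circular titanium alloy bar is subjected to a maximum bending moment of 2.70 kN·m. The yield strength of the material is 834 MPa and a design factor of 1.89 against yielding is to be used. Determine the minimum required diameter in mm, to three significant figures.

d = 39.6 mm

σ_allow = 834/1.89 = 441.3 MPa.
For a solid circular section σ = 32M/(πd³), so d³ = 32M/(π σ_allow) = 32×2700000/(π×441.3) = 62320 mm³.
d = 39.65 mm.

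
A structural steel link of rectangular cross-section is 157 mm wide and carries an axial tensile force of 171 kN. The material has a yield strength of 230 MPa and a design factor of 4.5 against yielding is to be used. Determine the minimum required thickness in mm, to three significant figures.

t = 21.3 mm

σ_allow = 230/4.5 = 51.11 MPa.
Required area A = F/σ_allow = 171000/51.11 = 3346 mm².
t = A/w = 3346/157 = 21.31 mm.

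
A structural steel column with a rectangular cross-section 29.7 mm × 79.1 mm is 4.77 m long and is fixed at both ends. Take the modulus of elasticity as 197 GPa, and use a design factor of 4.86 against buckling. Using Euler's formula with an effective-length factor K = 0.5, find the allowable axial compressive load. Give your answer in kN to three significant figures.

P_allow = 12.1 kN

Buckling occurs about the weak axis: I_min = h·b³/12 = 79.1×29.7³/12 = 172700 mm⁴ (b = 29.7 mm is the smaller dimension).
Effective length L_e = KL = 0.5×4.77 m = 2385 mm.
Euler critical load P_cr = π²EI/L_e² = π²×197000×172700/2385² = 59030 N.
P_allow = P_cr/n = 59030/4.86 = 12150 N.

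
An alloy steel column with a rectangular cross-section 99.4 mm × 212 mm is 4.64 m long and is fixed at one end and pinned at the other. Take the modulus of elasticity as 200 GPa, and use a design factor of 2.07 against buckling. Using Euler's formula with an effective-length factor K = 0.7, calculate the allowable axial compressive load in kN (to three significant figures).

Buckling occurs about the weak axis: I_min = h·b³/12 = 212×99.4³/12 = 1.735×10^7 mm⁴ (b = 99.4 mm is the smaller dimension).
Effective length L_e = KL = 0.7×4.64 m = 3248 mm.
Euler critical load P_cr = π²EI/L_e² = π²×200000×1.735×10^7/3248² = 3.246×10^6 N.
P_allow = P_cr/n = 3.246×10^6/2.07 = 1.568×10^6 N.

P_allow = 1570 kN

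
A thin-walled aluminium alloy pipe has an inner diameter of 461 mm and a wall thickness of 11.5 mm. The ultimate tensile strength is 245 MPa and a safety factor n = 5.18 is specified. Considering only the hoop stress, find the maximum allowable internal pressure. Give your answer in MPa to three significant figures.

p_allow = 2.36 MPa

σ_allow = 245/5.18 = 47.30 MPa.
σ_h = pD/(2t) → p_allow = 2σ_allow t/D = 2×47.30×11.5/461 = 2.360 MPa.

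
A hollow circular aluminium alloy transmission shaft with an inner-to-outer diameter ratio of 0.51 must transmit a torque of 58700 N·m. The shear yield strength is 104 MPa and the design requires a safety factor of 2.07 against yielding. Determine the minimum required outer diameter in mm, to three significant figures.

τ_allow = 104/2.07 = 50.24 MPa.
For a hollow shaft τ = 16T/[πd_o³(1−k⁴)] with k = 0.51, so 1−k⁴ = 0.9323.
d_o³ = 16T/[π τ_allow (1−k⁴)] = 16×5.8700×10^7/(π×50.24×0.9323) = 6.382×10^6 mm³.
d_o = 185.5 mm.

d_o = 185 mm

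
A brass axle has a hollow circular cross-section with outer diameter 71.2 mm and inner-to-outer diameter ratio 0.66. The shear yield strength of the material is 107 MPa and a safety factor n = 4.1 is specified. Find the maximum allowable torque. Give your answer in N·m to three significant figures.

T_allow = 1500 N·m

τ_allow = 107/4.1 = 26.10 MPa.
For a hollow shaft T_allow = τ_allow·πd_o³(1−k⁴)/16 with 1−k⁴ = 0.8103, so πd_o³(1−k⁴)/16 = 57420 mm³.
T_allow = 26.10×57420 = 1.499×10^6 N·mm = 1499 N·m.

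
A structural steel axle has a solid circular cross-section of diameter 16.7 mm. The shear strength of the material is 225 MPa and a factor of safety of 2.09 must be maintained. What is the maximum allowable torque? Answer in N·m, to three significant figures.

τ_allow = 225/2.09 = 107.7 MPa.
For a solid shaft T_allow = τ_allow·πd³/16; πd³/16 = π×16.7³/16 = 914.5 mm³.
T_allow = 107.7×914.5 = 98450 N·mm = 98.45 N·m.

T_allow = 98.4 N·m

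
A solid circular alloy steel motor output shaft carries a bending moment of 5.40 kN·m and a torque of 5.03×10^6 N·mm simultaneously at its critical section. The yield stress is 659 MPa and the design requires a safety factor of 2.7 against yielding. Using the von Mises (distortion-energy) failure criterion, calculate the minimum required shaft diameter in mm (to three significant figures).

σ_allow = σ_y/n = 659/2.7 = 244.1 MPa.
For a solid shaft σ_b = 32M/(πd³) and τ = 16T/(πd³), so the von Mises stress is σ' = (16/πd³)·√(4M²+3T²).
√(4M²+3T²) = √(4×(5.400×10^6)² + 3×(5.030×10^6)²) = 1.388×10^7 N·mm.
d³ = 16×1.388×10^7/(π×244.1) = 289500 mm³.
d = 66.16 mm.

d = 66.2 mm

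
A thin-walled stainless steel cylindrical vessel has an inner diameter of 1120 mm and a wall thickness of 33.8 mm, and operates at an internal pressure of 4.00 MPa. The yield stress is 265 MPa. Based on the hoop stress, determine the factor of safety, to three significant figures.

σ_h = pD/(2t) = 4.00×1120/(2×33.8) = 66.27 MPa.
n = 265/66.27 = 3.999.

n = 4.00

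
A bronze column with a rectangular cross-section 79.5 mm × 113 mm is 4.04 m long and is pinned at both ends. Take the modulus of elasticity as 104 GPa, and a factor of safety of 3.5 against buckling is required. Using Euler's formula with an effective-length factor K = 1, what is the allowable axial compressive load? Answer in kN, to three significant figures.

P_allow = 85.0 kN

Buckling occurs about the weak axis: I_min = h·b³/12 = 113×79.5³/12 = 4.731×10^6 mm⁴ (b = 79.5 mm is the smaller dimension).
Effective length L_e = KL = 1×4.04 m = 4040 mm.
Euler critical load P_cr = π²EI/L_e² = π²×104000×4.731×10^6/4040² = 297600 N.
P_allow = P_cr/n = 297600/3.5 = 85020 N.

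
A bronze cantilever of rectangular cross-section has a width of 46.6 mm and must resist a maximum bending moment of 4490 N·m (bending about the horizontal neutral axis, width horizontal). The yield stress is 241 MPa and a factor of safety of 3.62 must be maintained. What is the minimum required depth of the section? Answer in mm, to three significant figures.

h = 93.2 mm

σ_allow = 241/3.62 = 66.57 MPa.
For a rectangular section σ = 6M/(bh²), so h² = 6M/(b σ_allow) = 6×4490000/(46.6×66.57) = 8684 mm².
h = 93.19 mm.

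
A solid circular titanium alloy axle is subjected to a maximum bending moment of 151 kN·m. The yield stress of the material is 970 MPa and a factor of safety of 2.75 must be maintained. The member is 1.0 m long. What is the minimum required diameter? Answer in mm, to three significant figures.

d = 163 mm

σ_allow = 970/2.75 = 352.7 MPa.
For a solid circular section σ = 32M/(πd³), so d³ = 32M/(π σ_allow) = 32×1.5100×10^8/(π×352.7) = 4.361×10^6 mm³.
d = 163.4 mm.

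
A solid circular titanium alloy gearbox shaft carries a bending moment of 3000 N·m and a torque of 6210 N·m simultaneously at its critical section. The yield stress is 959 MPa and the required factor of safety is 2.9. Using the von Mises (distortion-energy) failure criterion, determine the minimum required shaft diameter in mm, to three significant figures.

d = 57.5 mm

σ_allow = σ_y/n = 959/2.9 = 330.7 MPa.
For a solid shaft σ_b = 32M/(πd³) and τ = 16T/(πd³), so the von Mises stress is σ' = (16/πd³)·√(4M²+3T²).
√(4M²+3T²) = √(4×(3.000×10^6)² + 3×(6.210×10^6)²) = 1.232×10^7 N·mm.
d³ = 16×1.232×10^7/(π×330.7) = 189700 mm³.
d = 57.46 mm.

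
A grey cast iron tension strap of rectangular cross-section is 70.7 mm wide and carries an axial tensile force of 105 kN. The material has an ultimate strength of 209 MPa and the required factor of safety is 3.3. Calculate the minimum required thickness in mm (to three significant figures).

t = 23.4 mm

σ_allow = 209/3.3 = 63.33 MPa.
Required area A = F/σ_allow = 105000/63.33 = 1658 mm².
t = A/w = 1658/70.7 = 23.45 mm.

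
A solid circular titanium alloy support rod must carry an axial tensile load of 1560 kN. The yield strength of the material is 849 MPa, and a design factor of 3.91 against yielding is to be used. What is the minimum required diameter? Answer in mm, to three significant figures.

d = 95.6 mm

Allowable stress σ_allow = 849/3.91 = 217.1 MPa.
Required area A = F/σ_allow = 1560000/217.1 = 7184 mm².
A = πd²/4 → d = √(4A/π) = 95.64 mm.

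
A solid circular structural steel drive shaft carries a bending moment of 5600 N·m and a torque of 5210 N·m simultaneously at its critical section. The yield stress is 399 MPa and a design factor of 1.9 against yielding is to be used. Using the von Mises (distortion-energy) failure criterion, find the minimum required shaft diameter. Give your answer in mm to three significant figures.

d = 70.4 mm

σ_allow = σ_y/n = 399/1.9 = 210.0 MPa.
For a solid shaft σ_b = 32M/(πd³) and τ = 16T/(πd³), so the von Mises stress is σ' = (16/πd³)·√(4M²+3T²).
√(4M²+3T²) = √(4×(5.600×10^6)² + 3×(5.210×10^6)²) = 1.438×10^7 N·mm.
d³ = 16×1.438×10^7/(π×210.0) = 348800 mm³.
d = 70.39 mm.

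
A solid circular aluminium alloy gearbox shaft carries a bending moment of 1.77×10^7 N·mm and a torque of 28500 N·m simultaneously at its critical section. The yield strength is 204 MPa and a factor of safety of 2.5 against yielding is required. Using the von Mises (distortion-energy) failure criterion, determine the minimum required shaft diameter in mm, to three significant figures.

σ_allow = σ_y/n = 204/2.5 = 81.60 MPa.
For a solid shaft σ_b = 32M/(πd³) and τ = 16T/(πd³), so the von Mises stress is σ' = (16/πd³)·√(4M²+3T²).
√(4M²+3T²) = √(4×(1.770×10^7)² + 3×(2.850×10^7)²) = 6.074×10^7 N·mm.
d³ = 16×6.074×10^7/(π×81.60) = 3.791×10^6 mm³.
d = 155.9 mm.

d = 156 mm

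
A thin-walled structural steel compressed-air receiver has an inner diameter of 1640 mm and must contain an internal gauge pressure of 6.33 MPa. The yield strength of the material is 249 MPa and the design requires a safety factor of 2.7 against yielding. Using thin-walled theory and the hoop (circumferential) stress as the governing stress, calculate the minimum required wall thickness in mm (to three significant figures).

t = 56.3 mm

σ_allow = 249/2.7 = 92.22 MPa.
Hoop stress σ_h = pD/(2t), so t = pD/(2σ_allow) = 6.33×1640/(2×92.22) = 56.28 mm.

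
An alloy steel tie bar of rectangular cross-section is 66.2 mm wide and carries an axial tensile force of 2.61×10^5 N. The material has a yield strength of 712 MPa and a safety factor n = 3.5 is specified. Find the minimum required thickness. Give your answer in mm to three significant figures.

t = 19.4 mm

σ_allow = 712/3.5 = 203.4 MPa.
Required area A = F/σ_allow = 261000/203.4 = 1283 mm².
t = A/w = 1283/66.2 = 19.38 mm.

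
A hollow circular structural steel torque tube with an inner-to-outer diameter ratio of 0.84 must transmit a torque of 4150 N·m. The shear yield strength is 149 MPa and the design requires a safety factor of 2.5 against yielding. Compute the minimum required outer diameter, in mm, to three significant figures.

d_o = 89.1 mm

τ_allow = 149/2.5 = 59.60 MPa.
For a hollow shaft τ = 16T/[πd_o³(1−k⁴)] with k = 0.84, so 1−k⁴ = 0.5021.
d_o³ = 16T/[π τ_allow (1−k⁴)] = 16×4150000/(π×59.60×0.5021) = 706200 mm³.
d_o = 89.05 mm.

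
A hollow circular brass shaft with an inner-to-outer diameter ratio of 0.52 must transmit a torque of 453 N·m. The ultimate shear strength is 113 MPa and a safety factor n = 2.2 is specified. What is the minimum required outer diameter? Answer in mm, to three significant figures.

τ_allow = 113/2.2 = 51.36 MPa.
For a hollow shaft τ = 16T/[πd_o³(1−k⁴)] with k = 0.52, so 1−k⁴ = 0.9269.
d_o³ = 16T/[π τ_allow (1−k⁴)] = 16×453000/(π×51.36×0.9269) = 48460 mm³.
d_o = 36.46 mm.

d_o = 36.5 mm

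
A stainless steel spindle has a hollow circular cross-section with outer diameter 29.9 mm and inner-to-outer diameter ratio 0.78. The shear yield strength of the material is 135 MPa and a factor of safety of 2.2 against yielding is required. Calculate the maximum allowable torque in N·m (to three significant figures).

T_allow = 203 N·m

τ_allow = 135/2.2 = 61.36 MPa.
For a hollow shaft T_allow = τ_allow·πd_o³(1−k⁴)/16 with 1−k⁴ = 0.6298, so πd_o³(1−k⁴)/16 = 3306 mm³.
T_allow = 61.36×3306 = 202900 N·mm = 202.9 N·m.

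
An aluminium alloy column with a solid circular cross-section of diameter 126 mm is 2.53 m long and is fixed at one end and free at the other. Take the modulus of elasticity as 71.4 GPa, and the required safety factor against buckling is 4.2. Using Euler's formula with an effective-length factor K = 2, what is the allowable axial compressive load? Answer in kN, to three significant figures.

P_allow = 81.1 kN

I = πd⁴/64 = π×126⁴/64 = 1.237×10^7 mm⁴.
Effective length L_e = KL = 2×2.53 m = 5060 mm.
Euler critical load P_cr = π²EI/L_e² = π²×71400×1.237×10^7/5060² = 340500 N.
P_allow = P_cr/n = 340500/4.2 = 81080 N.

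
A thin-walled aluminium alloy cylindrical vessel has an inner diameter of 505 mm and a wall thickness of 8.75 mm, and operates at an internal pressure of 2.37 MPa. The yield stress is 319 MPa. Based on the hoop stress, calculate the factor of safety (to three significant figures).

σ_h = pD/(2t) = 2.37×505/(2×8.75) = 68.39 MPa.
n = 319/68.39 = 4.664.

n = 4.66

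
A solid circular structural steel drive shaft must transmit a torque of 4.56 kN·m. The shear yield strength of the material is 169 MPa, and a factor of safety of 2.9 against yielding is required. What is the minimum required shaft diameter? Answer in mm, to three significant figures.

d = 73.6 mm

Allowable shear stress τ_allow = 169/2.9 = 58.28 MPa.
For a solid shaft τ = 16T/(πd³), so d³ = 16T/(π τ_allow) = 16×4560000/(π×58.28) = 398500 mm³.
d = (398500)^(1/3) = 73.59 mm.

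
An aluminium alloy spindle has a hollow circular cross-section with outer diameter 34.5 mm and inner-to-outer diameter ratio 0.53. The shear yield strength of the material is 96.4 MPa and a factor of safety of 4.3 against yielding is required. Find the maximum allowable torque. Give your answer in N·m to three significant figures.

T_allow = 166 N·m

τ_allow = 96.4/4.3 = 22.42 MPa.
For a hollow shaft T_allow = τ_allow·πd_o³(1−k⁴)/16 with 1−k⁴ = 0.9211, so πd_o³(1−k⁴)/16 = 7427 mm³.
T_allow = 22.42×7427 = 166500 N·mm = 166.5 N·m.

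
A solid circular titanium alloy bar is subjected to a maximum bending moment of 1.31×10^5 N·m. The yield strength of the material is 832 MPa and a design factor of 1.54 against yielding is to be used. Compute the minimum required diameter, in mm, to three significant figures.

σ_allow = 832/1.54 = 540.3 MPa.
For a solid circular section σ = 32M/(πd³), so d³ = 32M/(π σ_allow) = 32×1.3100×10^8/(π×540.3) = 2.470×10^6 mm³.
d = 135.2 mm.

d = 135 mm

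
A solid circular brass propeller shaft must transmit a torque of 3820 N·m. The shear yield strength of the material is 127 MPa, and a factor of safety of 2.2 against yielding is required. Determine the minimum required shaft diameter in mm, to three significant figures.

d = 69.6 mm

Allowable shear stress τ_allow = 127/2.2 = 57.73 MPa.
For a solid shaft τ = 16T/(πd³), so d³ = 16T/(π τ_allow) = 16×3820000/(π×57.73) = 337000 mm³.
d = (337000)^(1/3) = 69.59 mm.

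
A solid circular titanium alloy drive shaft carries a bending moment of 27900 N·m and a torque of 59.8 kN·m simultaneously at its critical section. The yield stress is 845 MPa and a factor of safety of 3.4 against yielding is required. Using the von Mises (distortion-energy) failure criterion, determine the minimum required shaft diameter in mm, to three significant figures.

d = 134 mm

σ_allow = σ_y/n = 845/3.4 = 248.5 MPa.
For a solid shaft σ_b = 32M/(πd³) and τ = 16T/(πd³), so the von Mises stress is σ' = (16/πd³)·√(4M²+3T²).
√(4M²+3T²) = √(4×(2.790×10^7)² + 3×(5.980×10^7)²) = 1.177×10^8 N·mm.
d³ = 16×1.177×10^8/(π×248.5) = 2.411×10^6 mm³.
d = 134.1 mm.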